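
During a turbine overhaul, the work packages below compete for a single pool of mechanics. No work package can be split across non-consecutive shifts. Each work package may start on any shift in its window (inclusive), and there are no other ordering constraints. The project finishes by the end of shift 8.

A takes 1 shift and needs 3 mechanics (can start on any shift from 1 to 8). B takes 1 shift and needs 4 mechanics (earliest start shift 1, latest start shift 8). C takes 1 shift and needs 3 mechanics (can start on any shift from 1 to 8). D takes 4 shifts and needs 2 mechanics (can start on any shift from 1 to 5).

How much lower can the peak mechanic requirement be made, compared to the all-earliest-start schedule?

8

Early-start peak: s1:12  s2:2  s3:2  s4:2  s5:0  s6:0  s7:0  s8:0 ⇒ 12.
Leveled (A@1, B@2, C@3, D@4): s1:3  s2:4  s3:3  s4:2  s5:2  s6:2  s7:2  s8:0 ⇒ 4.
Reduction 12 − 4 = 8.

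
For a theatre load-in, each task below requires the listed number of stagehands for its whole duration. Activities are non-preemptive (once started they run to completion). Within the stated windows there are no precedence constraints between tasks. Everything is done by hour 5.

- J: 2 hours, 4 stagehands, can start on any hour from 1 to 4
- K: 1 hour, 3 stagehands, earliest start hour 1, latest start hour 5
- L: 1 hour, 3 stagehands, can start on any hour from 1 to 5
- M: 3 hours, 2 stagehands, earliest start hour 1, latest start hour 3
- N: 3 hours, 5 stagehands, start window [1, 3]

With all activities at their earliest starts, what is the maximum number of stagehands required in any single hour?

17

Early-start schedule: J@1, K@1, L@1, M@1, N@1.
Load per hour: hour 1: 17, hour 2: 11, hour 3: 7, hour 4: 0, hour 5: 0.
Peak is 17.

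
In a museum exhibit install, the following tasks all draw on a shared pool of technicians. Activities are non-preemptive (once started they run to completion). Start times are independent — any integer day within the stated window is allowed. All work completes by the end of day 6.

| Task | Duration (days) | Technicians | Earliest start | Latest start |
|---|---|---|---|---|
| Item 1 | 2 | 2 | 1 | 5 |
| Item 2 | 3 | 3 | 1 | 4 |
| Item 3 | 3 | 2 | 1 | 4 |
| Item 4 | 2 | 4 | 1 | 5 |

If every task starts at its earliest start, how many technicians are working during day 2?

At early start, day 2 has: Item 1, Item 2, Item 3, Item 4.
Demand: 2 + 3 + 2 + 4 = 11.

11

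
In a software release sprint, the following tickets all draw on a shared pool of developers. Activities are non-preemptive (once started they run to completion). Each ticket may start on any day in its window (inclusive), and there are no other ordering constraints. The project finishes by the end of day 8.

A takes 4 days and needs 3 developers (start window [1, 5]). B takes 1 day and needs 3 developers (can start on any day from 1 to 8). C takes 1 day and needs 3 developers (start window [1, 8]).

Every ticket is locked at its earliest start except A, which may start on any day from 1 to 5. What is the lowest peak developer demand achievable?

6

A@1: d1:9  d2:3  d3:3  d4:3  d5:0  d6:0  d7:0  d8:0 → peak 9
A@2: d1:6  d2:3  d3:3  d4:3  d5:3  d6:0  d7:0  d8:0 → peak 6
A@3: d1:6  d2:0  d3:3  d4:3  d5:3  d6:3  d7:0  d8:0 → peak 6
A@4: d1:6  d2:0  d3:0  d4:3  d5:3  d6:3  d7:3  d8:0 → peak 6
A@5: d1:6  d2:0  d3:0  d4:0  d5:3  d6:3  d7:3  d8:3 → peak 6
Best is A@2, peak 6.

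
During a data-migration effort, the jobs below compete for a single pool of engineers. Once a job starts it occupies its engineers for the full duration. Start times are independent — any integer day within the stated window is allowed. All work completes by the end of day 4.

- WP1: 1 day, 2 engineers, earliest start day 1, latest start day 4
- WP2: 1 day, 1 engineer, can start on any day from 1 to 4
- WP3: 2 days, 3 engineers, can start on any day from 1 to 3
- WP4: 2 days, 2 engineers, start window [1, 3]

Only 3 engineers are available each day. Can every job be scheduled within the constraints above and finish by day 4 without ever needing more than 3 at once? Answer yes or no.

Total engineer-days = 13; over 4 days the average is 13/4 > 3, so some day must exceed 3.

no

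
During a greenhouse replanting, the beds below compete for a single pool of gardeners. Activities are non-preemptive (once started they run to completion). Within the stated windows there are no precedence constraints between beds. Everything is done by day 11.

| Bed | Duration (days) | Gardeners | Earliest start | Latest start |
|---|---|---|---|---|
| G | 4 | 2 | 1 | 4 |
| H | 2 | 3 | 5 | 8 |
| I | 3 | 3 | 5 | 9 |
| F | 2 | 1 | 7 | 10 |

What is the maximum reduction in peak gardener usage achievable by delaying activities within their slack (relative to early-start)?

3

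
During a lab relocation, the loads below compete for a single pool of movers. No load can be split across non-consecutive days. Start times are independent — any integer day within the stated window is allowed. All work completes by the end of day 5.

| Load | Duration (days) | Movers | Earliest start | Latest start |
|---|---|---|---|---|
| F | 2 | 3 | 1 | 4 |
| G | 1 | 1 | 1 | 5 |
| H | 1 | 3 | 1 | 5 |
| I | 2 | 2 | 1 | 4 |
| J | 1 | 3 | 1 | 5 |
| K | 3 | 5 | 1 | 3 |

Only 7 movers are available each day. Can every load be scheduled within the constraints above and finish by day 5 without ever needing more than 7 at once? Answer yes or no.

Schedule F@1, G@1, H@1, I@3, J@2, K@3: d1:7  d2:6  d3:7  d4:7  d5:5 — peak 7 ≤ 7.

yes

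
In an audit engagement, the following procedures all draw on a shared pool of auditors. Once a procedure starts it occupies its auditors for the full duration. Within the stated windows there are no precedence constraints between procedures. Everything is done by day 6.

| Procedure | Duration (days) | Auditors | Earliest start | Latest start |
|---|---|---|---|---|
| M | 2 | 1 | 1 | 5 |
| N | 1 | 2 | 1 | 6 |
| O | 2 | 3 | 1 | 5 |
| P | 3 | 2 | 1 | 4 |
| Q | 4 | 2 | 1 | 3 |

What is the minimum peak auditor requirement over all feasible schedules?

4

Early-start (M@1, N@1, O@1, P@1, Q@1) gives peak 10: d1:10  d2:8  d3:4  d4:2  d5:0  d6:0.
Shift N→3, P→4, Q→3.
Schedule M@1, N@3, O@1, P@4, Q@3: d1:4  d2:4  d3:4  d4:4  d5:4  d6:4 — peak 4.
Total auditor-days = 24 over 6 days ⇒ peak ≥ ⌈24/6⌉ = 4, so 4 is optimal.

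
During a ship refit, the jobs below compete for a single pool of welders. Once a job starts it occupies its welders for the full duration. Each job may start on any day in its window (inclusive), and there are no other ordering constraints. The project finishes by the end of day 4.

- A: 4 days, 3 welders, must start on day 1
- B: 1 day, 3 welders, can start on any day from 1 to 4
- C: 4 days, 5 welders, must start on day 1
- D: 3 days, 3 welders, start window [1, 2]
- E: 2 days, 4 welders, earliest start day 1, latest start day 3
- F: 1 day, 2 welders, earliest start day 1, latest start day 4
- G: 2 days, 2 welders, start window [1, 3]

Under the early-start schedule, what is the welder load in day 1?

At early start, day 1 has: A, B, C, D, E, F, G.
Demand: 3 + 3 + 5 + 3 + 4 + 2 + 2 = 22.

22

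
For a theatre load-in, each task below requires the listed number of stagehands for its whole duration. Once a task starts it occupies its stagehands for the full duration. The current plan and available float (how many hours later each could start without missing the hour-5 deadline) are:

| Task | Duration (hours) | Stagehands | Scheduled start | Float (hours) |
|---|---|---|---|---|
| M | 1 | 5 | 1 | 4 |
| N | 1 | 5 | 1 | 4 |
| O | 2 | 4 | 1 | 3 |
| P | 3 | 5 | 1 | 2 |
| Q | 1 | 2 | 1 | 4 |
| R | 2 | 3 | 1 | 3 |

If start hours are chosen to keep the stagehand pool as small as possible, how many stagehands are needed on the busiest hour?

Early-start (M@1, N@1, O@1, P@1, Q@1, R@1) gives peak 24: h1:24  h2:12  h3:5  h4:0  h5:0.
Shift N→2, P→3, Q→3, R→4.
Schedule M@1, N@2, O@1, P@3, Q@3, R@4: h1:9  h2:9  h3:7  h4:8  h5:8 — peak 9.
Total stagehand-hours = 41 over 5 hours ⇒ peak ≥ ⌈41/5⌉ = 9, so 9 is optimal.

9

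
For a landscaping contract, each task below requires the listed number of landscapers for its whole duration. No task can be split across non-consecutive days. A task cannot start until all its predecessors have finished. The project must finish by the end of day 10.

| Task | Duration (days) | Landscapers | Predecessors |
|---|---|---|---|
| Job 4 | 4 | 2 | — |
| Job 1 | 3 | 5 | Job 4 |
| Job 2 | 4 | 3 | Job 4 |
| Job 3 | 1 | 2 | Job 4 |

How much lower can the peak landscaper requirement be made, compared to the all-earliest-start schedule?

2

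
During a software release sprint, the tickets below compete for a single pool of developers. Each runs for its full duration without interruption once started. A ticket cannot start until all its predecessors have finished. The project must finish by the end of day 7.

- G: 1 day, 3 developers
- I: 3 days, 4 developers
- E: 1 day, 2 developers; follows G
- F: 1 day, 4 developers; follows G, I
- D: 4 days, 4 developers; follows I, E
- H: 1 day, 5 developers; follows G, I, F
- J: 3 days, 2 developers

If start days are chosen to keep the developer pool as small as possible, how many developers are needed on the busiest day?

Schedule G@1, I@1, E@2, F@4, D@4, H@5, J@1: d1:9  d2:8  d3:6  d4:8  d5:9  d6:4  d7:4 — peak 9.

9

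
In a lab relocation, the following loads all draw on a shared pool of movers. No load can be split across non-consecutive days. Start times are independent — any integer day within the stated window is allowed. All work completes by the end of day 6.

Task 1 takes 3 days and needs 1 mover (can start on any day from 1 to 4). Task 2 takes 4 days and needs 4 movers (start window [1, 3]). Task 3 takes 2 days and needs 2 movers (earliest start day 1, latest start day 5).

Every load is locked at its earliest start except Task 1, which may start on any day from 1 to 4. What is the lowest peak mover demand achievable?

Task 1@1: d1:7  d2:7  d3:5  d4:4  d5:0  d6:0 → peak 7
Task 1@2: d1:6  d2:7  d3:5  d4:5  d5:0  d6:0 → peak 7
Task 1@3: d1:6  d2:6  d3:5  d4:5  d5:1  d6:0 → peak 6
Task 1@4: d1:6  d2:6  d3:4  d4:5  d5:1  d6:1 → peak 6
Best is Task 1@3, peak 6.

6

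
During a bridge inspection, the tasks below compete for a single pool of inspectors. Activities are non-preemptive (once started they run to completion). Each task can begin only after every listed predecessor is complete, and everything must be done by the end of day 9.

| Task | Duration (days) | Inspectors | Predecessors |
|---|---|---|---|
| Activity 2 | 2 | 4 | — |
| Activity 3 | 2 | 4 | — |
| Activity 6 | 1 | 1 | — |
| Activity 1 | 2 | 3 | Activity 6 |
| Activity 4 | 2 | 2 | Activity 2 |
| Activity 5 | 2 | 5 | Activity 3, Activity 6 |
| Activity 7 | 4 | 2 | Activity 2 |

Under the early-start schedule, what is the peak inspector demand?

12

Early-start schedule: Activity 2@1, Activity 3@1, Activity 6@1, Activity 1@2, Activity 4@3, Activity 5@3, Activity 7@3.
Load per day: day 1: 9, day 2: 11, day 3: 12, day 4: 9, day 5: 2, day 6: 2, day 7: 0, day 8: 0, day 9: 0.
Peak is 12.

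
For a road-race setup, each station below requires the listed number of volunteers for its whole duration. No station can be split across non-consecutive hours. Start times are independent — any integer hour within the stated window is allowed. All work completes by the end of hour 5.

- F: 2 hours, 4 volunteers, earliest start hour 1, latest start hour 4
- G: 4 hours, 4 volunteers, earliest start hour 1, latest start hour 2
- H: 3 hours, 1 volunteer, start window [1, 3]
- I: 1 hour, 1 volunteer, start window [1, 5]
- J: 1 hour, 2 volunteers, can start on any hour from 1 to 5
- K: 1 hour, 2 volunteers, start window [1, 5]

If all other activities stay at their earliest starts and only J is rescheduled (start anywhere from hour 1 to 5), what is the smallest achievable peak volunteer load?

J@1: h1:14  h2:9  h3:5  h4:4  h5:0 → peak 14
J@2: h1:12  h2:11  h3:5  h4:4  h5:0 → peak 12
J@3: h1:12  h2:9  h3:7  h4:4  h5:0 → peak 12
J@4: h1:12  h2:9  h3:5  h4:6  h5:0 → peak 12
J@5: h1:12  h2:9  h3:5  h4:4  h5:2 → peak 12
Best is J@2, peak 12.

12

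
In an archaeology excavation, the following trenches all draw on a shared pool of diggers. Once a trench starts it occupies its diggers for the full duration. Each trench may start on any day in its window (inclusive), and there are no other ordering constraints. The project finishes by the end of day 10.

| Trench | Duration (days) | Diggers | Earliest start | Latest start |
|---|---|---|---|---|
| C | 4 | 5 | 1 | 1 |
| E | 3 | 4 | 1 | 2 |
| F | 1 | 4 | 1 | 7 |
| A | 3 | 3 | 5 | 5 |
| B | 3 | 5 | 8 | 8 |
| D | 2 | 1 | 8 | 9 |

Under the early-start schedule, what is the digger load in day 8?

6

At early start, day 8 has: B, D.
Demand: 5 + 1 = 6.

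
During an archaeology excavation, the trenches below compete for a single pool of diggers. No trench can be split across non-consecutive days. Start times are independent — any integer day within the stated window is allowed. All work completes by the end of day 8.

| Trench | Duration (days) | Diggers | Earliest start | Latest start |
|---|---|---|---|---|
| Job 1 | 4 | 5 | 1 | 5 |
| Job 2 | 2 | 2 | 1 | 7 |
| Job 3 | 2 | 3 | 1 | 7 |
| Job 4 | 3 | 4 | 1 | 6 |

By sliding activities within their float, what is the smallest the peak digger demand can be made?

Early-start (Job 1@1, Job 2@1, Job 3@1, Job 4@1) gives peak 14: d1:14  d2:14  d3:9  d4:5  d5:0  d6:0  d7:0  d8:0.
Shift Job 3→5, Job 4→5.
Schedule Job 1@1, Job 2@1, Job 3@5, Job 4@5: d1:7  d2:7  d3:5  d4:5  d5:7  d6:7  d7:4  d8:0 — peak 7.

7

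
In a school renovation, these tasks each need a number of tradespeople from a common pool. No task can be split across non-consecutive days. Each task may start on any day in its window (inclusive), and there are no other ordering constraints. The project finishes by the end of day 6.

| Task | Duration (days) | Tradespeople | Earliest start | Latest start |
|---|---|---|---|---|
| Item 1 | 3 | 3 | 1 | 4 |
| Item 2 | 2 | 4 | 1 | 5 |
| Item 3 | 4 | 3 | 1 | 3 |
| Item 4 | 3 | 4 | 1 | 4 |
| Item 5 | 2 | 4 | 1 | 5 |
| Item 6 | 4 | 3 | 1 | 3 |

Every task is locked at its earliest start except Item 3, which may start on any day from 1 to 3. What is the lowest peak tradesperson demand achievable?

18

Item 3@1: d1:21  d2:21  d3:13  d4:6  d5:0  d6:0 → peak 21
Item 3@2: d1:18  d2:21  d3:13  d4:6  d5:3  d6:0 → peak 21
Item 3@3: d1:18  d2:18  d3:13  d4:6  d5:3  d6:3 → peak 18
Best is Item 3@3, peak 18.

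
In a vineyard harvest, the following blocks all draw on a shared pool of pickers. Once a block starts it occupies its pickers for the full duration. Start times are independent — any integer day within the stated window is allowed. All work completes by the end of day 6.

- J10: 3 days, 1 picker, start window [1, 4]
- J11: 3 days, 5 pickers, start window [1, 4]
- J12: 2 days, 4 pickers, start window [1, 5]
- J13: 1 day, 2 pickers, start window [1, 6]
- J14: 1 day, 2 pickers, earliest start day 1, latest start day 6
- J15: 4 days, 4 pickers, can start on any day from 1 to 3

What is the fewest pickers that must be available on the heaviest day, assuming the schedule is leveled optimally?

Early-start (J10@1, J11@1, J12@1, J13@1, J14@1, J15@1) gives peak 18: d1:18  d2:14  d3:10  d4:4  d5:0  d6:0.
Shift J11→4, J15→2.
Schedule J10@1, J11@4, J12@1, J13@1, J14@1, J15@2: d1:9  d2:9  d3:5  d4:9  d5:9  d6:5 — peak 9.

9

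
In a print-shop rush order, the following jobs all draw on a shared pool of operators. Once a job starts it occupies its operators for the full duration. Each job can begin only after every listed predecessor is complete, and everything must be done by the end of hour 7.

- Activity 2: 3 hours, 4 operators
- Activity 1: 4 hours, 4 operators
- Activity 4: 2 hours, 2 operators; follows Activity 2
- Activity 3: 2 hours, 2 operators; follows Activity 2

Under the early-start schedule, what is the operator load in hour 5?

At early start, hour 5 has: Activity 4, Activity 3.
Demand: 2 + 2 = 4.

4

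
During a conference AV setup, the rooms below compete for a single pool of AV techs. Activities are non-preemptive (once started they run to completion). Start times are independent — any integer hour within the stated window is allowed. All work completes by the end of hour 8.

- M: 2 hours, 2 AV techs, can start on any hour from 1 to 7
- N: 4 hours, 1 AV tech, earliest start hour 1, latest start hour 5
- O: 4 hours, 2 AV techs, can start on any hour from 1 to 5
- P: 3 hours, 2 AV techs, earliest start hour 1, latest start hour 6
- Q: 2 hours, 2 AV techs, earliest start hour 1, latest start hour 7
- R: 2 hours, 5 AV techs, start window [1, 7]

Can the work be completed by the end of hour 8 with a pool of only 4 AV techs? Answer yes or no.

Total AV tech-hours = 36; over 8 hours the average is 36/8 > 4, so some hour must exceed 4.

no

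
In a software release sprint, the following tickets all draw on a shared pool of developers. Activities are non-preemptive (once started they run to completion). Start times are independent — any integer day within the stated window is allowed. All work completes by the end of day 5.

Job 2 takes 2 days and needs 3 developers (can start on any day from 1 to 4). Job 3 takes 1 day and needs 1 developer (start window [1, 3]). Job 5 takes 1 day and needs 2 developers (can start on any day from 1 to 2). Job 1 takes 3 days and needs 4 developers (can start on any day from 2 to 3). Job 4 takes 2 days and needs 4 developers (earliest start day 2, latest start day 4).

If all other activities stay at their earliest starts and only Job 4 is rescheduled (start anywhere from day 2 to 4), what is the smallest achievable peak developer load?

Job 4@2: d1:6  d2:11  d3:8  d4:4  d5:0 → peak 11
Job 4@3: d1:6  d2:7  d3:8  d4:8  d5:0 → peak 8
Job 4@4: d1:6  d2:7  d3:4  d4:8  d5:4 → peak 8
Best is Job 4@3, peak 8.

8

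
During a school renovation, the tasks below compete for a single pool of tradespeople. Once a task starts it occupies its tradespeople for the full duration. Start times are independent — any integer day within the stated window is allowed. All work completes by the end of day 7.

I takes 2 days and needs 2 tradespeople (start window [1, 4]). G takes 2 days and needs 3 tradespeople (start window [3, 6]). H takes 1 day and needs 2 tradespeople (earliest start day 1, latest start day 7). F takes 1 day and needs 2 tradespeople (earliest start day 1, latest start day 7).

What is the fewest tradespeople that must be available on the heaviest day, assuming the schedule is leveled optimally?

3

Early-start (I@1, G@3, H@1, F@1) gives peak 6: d1:6  d2:2  d3:3  d4:3  d5:0  d6:0  d7:0.
Shift H→5, F→6.
Schedule I@1, G@3, H@5, F@6: d1:2  d2:2  d3:3  d4:3  d5:2  d6:2  d7:0 — peak 3.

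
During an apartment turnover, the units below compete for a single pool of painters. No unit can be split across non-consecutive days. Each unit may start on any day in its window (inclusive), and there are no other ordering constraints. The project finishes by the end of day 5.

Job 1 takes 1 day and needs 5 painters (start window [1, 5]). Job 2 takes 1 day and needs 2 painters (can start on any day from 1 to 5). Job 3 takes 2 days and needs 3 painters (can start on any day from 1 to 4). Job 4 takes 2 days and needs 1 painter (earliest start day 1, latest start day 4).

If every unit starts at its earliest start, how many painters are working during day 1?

11

At early start, day 1 has: Job 1, Job 2, Job 3, Job 4.
Demand: 5 + 2 + 3 + 1 = 11.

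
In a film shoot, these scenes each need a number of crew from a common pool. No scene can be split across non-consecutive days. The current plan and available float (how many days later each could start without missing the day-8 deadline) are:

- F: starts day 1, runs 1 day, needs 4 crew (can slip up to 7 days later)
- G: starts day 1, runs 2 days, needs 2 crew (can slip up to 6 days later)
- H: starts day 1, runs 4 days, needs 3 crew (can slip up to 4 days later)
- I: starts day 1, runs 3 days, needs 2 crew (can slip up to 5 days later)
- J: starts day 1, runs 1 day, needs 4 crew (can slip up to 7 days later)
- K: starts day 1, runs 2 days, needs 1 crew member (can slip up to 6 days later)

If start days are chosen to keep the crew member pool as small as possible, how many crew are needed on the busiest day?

5

Early-start (F@1, G@1, H@1, I@1, J@1, K@1) gives peak 16: d1:16  d2:8  d3:5  d4:3  d5:0  d6:0  d7:0  d8:0.
Shift G→2, H→2, I→4, J→7, K→6.
Schedule F@1, G@2, H@2, I@4, J@7, K@6: d1:4  d2:5  d3:5  d4:5  d5:5  d6:3  d7:5  d8:0 — peak 5.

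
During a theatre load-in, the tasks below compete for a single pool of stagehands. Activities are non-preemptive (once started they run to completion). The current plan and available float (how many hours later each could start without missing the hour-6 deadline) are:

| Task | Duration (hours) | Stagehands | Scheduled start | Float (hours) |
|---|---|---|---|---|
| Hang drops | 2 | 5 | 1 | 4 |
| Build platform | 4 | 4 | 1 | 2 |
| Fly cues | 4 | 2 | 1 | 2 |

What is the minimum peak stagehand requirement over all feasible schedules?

6

Early-start (Hang drops@1, Build platform@1, Fly cues@1) gives peak 11: h1:11  h2:11  h3:6  h4:6  h5:0  h6:0.
Shift Build platform→3, Fly cues→3.
Schedule Hang drops@1, Build platform@3, Fly cues@3: h1:5  h2:5  h3:6  h4:6  h5:6  h6:6 — peak 6.
Total stagehand-hours = 34 over 6 hours ⇒ peak ≥ ⌈34/6⌉ = 6, so 6 is optimal.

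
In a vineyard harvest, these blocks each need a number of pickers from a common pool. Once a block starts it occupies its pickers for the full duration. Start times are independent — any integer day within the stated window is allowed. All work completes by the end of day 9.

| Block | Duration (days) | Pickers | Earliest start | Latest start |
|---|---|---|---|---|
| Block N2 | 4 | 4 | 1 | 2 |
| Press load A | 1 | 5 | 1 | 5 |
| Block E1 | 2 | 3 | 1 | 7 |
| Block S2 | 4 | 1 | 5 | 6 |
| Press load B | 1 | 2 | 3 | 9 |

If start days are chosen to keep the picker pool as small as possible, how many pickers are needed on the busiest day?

5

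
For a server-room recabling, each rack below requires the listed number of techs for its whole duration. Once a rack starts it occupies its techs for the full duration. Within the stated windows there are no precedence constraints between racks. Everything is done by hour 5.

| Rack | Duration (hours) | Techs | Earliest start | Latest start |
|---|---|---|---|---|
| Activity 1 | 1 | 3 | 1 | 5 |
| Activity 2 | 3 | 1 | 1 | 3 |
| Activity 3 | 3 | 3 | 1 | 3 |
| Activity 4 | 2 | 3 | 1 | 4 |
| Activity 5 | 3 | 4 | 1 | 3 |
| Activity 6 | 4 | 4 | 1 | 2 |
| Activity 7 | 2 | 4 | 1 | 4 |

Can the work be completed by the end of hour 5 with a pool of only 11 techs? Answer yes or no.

no

Total tech-hours = 57; over 5 hours the average is 57/5 > 11, so some hour must exceed 11.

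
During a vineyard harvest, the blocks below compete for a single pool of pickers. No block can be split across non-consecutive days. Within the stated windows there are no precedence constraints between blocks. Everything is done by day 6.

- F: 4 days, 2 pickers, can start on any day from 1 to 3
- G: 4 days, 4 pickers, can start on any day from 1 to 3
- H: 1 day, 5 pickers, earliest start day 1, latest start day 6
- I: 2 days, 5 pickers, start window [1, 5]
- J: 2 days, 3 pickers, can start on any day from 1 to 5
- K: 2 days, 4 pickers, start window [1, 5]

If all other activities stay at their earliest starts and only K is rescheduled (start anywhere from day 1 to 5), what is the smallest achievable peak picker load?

19

K@1: d1:23  d2:18  d3:6  d4:6  d5:0  d6:0 → peak 23
K@2: d1:19  d2:18  d3:10  d4:6  d5:0  d6:0 → peak 19
K@3: d1:19  d2:14  d3:10  d4:10  d5:0  d6:0 → peak 19
K@4: d1:19  d2:14  d3:6  d4:10  d5:4  d6:0 → peak 19
K@5: d1:19  d2:14  d3:6  d4:6  d5:4  d6:4 → peak 19
Best is K@2, peak 19.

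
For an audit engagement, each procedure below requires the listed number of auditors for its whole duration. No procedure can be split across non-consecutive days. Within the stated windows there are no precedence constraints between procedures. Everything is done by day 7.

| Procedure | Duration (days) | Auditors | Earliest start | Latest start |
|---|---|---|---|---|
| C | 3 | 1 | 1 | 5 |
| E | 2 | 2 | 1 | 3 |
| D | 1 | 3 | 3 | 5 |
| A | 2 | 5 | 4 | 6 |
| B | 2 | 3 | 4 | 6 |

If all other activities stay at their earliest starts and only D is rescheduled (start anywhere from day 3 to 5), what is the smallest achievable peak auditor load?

8

D@3: d1:3  d2:3  d3:4  d4:8  d5:8  d6:0  d7:0 → peak 8
D@4: d1:3  d2:3  d3:1  d4:11  d5:8  d6:0  d7:0 → peak 11
D@5: d1:3  d2:3  d3:1  d4:8  d5:11  d6:0  d7:0 → peak 11
Best is D@3, peak 8.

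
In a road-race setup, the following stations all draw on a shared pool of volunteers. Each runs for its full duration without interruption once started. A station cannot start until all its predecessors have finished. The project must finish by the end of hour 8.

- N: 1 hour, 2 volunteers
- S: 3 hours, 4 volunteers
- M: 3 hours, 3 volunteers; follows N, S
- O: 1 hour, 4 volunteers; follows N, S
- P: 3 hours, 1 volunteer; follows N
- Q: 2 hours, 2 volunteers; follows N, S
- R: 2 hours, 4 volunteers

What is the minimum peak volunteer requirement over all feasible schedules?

Early-start (N@1, S@1, M@4, O@4, P@2, Q@4, R@1) gives peak 10: h1:10  h2:9  h3:5  h4:10  h5:5  h6:3  h7:0  h8:0.
Shift P→5, Q→5, R→7.
Schedule N@1, S@1, M@4, O@4, P@5, Q@5, R@7: h1:6  h2:4  h3:4  h4:7  h5:6  h6:6  h7:5  h8:4 — peak 7.

7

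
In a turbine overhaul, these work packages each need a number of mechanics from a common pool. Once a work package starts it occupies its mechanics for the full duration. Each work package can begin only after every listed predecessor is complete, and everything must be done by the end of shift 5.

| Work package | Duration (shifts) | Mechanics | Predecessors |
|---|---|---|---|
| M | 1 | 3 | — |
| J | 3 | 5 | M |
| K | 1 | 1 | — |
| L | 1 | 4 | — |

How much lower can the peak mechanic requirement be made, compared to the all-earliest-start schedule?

3

Early-start peak: s1:8  s2:5  s3:5  s4:5  s5:0 ⇒ 8.
Leveled (M@1, J@2, K@1, L@5): s1:4  s2:5  s3:5  s4:5  s5:4 ⇒ 5.
Reduction 8 − 5 = 3.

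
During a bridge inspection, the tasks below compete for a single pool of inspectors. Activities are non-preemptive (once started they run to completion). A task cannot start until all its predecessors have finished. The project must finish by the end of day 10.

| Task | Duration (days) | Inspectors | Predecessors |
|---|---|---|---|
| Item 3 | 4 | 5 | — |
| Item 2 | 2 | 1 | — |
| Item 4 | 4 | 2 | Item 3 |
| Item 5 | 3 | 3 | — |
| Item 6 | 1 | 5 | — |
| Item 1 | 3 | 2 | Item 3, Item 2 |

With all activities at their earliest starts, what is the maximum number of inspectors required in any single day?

Early-start schedule: Item 3@1, Item 2@1, Item 4@5, Item 5@1, Item 6@1, Item 1@5.
Load per day: day 1: 14, day 2: 9, day 3: 8, day 4: 5, day 5: 4, day 6: 4, day 7: 4, day 8: 2, day 9: 0, day 10: 0.
Peak is 14.

14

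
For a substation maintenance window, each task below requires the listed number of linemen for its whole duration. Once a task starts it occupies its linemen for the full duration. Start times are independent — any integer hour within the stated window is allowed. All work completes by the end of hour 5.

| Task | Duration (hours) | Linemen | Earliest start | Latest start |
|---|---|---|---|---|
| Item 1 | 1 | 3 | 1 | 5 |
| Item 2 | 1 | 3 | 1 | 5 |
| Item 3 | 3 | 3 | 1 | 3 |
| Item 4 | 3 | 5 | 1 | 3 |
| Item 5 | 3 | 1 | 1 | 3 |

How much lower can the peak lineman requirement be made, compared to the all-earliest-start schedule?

Early-start peak: h1:15  h2:9  h3:9  h4:0  h5:0 ⇒ 15.
Leveled (Item 1@1, Item 2@1, Item 3@1, Item 4@2, Item 5@2): h1:9  h2:9  h3:9  h4:6  h5:0 ⇒ 9.
Reduction 15 − 9 = 6.

6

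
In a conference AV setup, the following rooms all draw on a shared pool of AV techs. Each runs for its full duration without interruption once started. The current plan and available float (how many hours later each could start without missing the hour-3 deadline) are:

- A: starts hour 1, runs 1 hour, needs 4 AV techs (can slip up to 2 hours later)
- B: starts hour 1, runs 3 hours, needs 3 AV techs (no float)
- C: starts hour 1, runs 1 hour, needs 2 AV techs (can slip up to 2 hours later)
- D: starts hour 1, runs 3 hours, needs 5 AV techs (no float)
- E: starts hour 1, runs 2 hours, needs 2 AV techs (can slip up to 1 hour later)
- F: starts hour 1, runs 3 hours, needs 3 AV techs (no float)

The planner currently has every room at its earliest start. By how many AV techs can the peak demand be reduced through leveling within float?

Early-start peak: h1:19  h2:13  h3:11 ⇒ 19.
Leveled (A@1, B@1, C@2, D@1, E@2, F@1): h1:15  h2:15  h3:13 ⇒ 15.
Reduction 19 − 15 = 4.

4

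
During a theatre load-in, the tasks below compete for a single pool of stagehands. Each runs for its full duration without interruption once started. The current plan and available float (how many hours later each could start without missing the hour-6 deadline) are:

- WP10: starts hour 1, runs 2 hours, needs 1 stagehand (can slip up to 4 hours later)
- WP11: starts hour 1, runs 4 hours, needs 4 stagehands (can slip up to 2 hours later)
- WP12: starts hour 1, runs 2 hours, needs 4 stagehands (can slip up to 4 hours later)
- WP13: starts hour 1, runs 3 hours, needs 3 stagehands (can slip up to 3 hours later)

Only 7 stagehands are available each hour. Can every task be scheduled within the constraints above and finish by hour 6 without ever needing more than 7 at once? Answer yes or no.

Schedule WP10@1, WP11@1, WP12@5, WP13@3: h1:5  h2:5  h3:7  h4:7  h5:7  h6:4 — peak 7 ≤ 7.

yes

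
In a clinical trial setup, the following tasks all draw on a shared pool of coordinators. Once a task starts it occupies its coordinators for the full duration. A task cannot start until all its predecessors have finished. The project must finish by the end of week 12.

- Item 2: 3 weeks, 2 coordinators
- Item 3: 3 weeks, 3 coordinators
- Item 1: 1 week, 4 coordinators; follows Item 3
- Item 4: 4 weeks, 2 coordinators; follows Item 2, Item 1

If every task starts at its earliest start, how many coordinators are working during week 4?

4

At early start, week 4 has: Item 1.
Demand: 4 = 4.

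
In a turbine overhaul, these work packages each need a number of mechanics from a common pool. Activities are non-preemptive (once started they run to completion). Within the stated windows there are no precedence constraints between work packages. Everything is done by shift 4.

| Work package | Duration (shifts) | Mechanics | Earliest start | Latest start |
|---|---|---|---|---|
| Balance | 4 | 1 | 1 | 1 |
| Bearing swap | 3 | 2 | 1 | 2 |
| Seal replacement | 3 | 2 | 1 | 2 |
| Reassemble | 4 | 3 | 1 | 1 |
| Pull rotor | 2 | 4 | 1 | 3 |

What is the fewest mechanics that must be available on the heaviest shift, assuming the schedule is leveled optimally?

12

Schedule Balance@1, Bearing swap@1, Seal replacement@1, Reassemble@1, Pull rotor@1: s1:12  s2:12  s3:8  s4:4 — peak 12.
No arrangement of the 12 feasible schedules does better.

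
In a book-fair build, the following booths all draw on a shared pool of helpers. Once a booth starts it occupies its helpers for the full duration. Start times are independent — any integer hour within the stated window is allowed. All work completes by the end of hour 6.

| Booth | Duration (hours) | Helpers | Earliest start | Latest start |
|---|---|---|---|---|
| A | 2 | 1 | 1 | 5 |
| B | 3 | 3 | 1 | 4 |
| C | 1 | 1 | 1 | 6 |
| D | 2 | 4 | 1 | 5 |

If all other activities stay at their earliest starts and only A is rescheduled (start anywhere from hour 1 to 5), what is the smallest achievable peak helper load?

A@1: h1:9  h2:8  h3:3  h4:0  h5:0  h6:0 → peak 9
A@2: h1:8  h2:8  h3:4  h4:0  h5:0  h6:0 → peak 8
A@3: h1:8  h2:7  h3:4  h4:1  h5:0  h6:0 → peak 8
A@4: h1:8  h2:7  h3:3  h4:1  h5:1  h6:0 → peak 8
A@5: h1:8  h2:7  h3:3  h4:0  h5:1  h6:1 → peak 8
Best is A@2, peak 8.

8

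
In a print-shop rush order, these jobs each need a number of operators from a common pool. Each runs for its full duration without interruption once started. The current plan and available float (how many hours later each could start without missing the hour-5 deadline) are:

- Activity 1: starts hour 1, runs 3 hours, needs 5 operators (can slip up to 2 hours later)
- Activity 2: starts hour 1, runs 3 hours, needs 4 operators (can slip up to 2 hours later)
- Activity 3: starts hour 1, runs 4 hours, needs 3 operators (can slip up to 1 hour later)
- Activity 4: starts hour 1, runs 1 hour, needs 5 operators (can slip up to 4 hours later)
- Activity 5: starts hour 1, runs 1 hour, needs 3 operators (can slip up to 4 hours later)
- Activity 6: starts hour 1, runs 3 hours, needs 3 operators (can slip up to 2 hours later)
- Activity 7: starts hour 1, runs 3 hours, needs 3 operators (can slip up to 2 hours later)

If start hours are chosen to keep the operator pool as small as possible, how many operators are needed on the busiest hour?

Early-start (Activity 1@1, Activity 2@1, Activity 3@1, Activity 4@1, Activity 5@1, Activity 6@1, Activity 7@1) gives peak 26: h1:26  h2:18  h3:18  h4:3  h5:0.
Shift Activity 5→2, Activity 6→2, Activity 7→3.
Schedule Activity 1@1, Activity 2@1, Activity 3@1, Activity 4@1, Activity 5@2, Activity 6@2, Activity 7@3: h1:17  h2:18  h3:18  h4:9  h5:3 — peak 18.

18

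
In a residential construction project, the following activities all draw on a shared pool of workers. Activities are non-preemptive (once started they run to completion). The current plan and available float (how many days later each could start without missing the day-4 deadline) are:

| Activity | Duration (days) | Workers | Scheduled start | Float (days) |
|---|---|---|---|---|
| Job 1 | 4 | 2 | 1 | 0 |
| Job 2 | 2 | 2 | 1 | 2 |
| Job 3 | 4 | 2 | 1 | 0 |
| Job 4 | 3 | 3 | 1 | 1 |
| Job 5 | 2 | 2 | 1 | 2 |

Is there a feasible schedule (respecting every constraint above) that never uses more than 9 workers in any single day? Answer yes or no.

yes

Schedule Job 1@1, Job 2@1, Job 3@1, Job 4@1, Job 5@3: d1:9  d2:9  d3:9  d4:6 — peak 9 ≤ 9.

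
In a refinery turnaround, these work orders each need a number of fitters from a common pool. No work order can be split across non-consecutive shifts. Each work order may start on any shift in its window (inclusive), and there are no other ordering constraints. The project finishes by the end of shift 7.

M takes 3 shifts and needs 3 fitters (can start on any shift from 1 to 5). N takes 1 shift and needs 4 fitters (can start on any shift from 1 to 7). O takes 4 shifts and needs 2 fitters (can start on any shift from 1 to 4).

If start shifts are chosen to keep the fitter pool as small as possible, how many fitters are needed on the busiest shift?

Early-start (M@1, N@1, O@1) gives peak 9: s1:9  s2:5  s3:5  s4:2  s5:0  s6:0  s7:0.
Shift N→5.
Schedule M@1, N@5, O@1: s1:5  s2:5  s3:5  s4:2  s5:4  s6:0  s7:0 — peak 5.

5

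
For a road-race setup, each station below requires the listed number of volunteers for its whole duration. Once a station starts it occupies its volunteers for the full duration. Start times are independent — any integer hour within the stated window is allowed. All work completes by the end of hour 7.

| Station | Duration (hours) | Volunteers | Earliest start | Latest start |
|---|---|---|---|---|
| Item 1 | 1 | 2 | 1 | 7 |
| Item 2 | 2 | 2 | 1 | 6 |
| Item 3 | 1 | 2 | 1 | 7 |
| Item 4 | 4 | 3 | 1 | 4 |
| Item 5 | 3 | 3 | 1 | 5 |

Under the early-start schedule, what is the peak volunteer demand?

12

Early-start schedule: Item 1@1, Item 2@1, Item 3@1, Item 4@1, Item 5@1.
Load per hour: hour 1: 12, hour 2: 8, hour 3: 6, hour 4: 3, hour 5: 0, hour 6: 0, hour 7: 0.
Peak is 12.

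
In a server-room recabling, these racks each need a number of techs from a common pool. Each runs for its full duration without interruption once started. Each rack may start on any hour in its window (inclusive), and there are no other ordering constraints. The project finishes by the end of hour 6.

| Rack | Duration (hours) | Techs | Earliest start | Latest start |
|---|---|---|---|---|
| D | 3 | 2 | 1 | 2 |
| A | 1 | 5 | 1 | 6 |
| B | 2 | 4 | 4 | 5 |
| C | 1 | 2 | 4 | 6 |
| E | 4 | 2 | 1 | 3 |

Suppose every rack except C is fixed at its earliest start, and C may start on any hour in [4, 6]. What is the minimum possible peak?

9

C@4: h1:9  h2:4  h3:4  h4:8  h5:4  h6:0 → peak 9
C@5: h1:9  h2:4  h3:4  h4:6  h5:6  h6:0 → peak 9
C@6: h1:9  h2:4  h3:4  h4:6  h5:4  h6:2 → peak 9
Best is C@4, peak 9.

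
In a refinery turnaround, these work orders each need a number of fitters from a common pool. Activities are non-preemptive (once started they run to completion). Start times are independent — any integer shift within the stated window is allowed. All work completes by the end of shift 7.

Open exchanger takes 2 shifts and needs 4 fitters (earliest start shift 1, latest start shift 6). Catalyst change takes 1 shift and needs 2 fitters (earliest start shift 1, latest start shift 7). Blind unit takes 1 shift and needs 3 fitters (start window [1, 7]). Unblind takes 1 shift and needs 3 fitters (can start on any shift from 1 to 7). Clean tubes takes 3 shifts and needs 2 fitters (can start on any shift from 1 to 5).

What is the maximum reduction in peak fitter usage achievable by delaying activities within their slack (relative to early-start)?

10

Early-start peak: s1:14  s2:6  s3:2  s4:0  s5:0  s6:0  s7:0 ⇒ 14.
Leveled (Open exchanger@1, Catalyst change@3, Blind unit@6, Unblind@7, Clean tubes@3): s1:4  s2:4  s3:4  s4:2  s5:2  s6:3  s7:3 ⇒ 4.
Reduction 14 − 4 = 10.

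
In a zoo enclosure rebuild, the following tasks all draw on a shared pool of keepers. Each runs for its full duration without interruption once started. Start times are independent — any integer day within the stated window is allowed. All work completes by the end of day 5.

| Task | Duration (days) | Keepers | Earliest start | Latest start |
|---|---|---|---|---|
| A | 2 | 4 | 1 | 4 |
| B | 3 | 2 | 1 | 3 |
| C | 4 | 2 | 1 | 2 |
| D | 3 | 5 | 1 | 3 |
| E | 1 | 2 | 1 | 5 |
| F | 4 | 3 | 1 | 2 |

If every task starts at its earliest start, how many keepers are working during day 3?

12

At early start, day 3 has: B, C, D, F.
Demand: 2 + 2 + 5 + 3 = 12.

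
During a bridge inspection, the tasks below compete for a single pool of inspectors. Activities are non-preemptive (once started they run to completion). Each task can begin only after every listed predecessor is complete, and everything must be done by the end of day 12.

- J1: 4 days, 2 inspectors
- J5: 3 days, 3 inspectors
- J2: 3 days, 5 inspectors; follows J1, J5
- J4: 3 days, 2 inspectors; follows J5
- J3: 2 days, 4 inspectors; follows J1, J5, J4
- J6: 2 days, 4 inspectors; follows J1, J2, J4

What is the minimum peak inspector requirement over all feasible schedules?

Early-start (J1@1, J5@1, J2@5, J4@4, J3@7, J6@8) gives peak 9: d1:5  d2:5  d3:5  d4:4  d5:7  d6:7  d7:9  d8:8  d9:4  d10:0  d11:0  d12:0.
Shift J3→8, J6→10.
Schedule J1@1, J5@1, J2@5, J4@4, J3@8, J6@10: d1:5  d2:5  d3:5  d4:4  d5:7  d6:7  d7:5  d8:4  d9:4  d10:4  d11:4  d12:0 — peak 7.

7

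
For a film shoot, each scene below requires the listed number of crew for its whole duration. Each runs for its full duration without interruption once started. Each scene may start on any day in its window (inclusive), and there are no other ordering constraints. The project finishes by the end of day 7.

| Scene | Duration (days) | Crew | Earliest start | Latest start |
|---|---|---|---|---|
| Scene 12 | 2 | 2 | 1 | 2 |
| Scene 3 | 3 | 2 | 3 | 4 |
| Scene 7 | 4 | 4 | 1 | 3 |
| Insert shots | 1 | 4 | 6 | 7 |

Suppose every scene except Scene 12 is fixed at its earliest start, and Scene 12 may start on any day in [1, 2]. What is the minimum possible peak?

6

Scene 12@1: d1:6  d2:6  d3:6  d4:6  d5:2  d6:4  d7:0 → peak 6
Scene 12@2: d1:4  d2:6  d3:8  d4:6  d5:2  d6:4  d7:0 → peak 8
Best is Scene 12@1, peak 6.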